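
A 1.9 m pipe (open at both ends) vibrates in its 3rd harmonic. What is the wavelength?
λₙ = 2L/n = 1.267 m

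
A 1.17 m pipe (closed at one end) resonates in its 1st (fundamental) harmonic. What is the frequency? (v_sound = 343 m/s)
fₙ = nv/(4L) = 73.29 Hz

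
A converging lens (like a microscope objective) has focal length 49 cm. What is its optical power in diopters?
P = 1/f = 2.041 D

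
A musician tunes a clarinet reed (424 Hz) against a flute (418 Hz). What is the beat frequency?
6 Hz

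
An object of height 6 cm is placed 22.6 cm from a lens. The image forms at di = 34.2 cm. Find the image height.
hi = (-di/do) × ho = -9.08 cm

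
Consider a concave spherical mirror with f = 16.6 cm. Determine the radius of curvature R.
R = 2|f| = 33.2 cm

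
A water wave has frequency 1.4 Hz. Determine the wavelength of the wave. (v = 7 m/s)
λ = v/f = 5 m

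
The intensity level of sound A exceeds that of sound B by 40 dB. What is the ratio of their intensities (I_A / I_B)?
I_A/I_B = 10^(Δβ/10) = 10000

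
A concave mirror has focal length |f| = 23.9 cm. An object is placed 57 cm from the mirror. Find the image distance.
f = +23.9 cm (concave); 1/di = 1/f − 1/do → di = 41.16 cm (real image, in front of mirror)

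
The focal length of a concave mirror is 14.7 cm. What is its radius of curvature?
R = 2|f| = 29.4 cm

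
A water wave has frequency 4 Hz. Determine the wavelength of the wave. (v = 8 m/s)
λ = v/f = 2 m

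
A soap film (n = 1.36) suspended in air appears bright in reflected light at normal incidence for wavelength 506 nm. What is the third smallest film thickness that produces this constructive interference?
2nt = (m − ½)λ with m = 3 → t = (m − ½)λ/(2n) = 465.1 nm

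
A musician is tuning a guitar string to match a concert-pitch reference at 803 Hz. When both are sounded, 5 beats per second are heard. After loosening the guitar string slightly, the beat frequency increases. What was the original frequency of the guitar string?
798 Hz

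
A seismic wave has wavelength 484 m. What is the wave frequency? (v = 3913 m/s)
f = v/λ = 8.085 Hz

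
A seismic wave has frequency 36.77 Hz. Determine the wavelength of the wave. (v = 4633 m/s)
λ = v/f = 126 m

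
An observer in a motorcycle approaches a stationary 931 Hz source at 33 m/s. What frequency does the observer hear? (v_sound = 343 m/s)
f_obs = f·(v + v_o)/v = 1021 Hz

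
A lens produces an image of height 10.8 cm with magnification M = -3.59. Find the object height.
ho = |hi|/|M| = 3.008 cm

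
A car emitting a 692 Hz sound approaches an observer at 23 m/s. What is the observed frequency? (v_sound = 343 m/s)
f_obs = f·v/(v − v_s) = 741.7 Hz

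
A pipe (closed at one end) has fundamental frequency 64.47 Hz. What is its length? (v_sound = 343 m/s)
L = v/(4f₁) = 1.33 m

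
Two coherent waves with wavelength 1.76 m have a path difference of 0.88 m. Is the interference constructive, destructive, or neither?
destructive — path difference = 0.5λ, an odd multiple of λ/2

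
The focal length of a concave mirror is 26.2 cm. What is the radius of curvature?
R = 2|f| = 52.4 cm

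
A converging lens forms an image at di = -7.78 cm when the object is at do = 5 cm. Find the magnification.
M = −di/do = 1.556 (upright image)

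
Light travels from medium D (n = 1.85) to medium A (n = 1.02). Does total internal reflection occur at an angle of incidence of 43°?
θc = arcsin(n₂/n₁) = 33.46°; 43° > θc, so yes — total internal reflection.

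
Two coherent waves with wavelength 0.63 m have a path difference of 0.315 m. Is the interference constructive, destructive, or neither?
destructive — path difference = 0.5λ, an odd multiple of λ/2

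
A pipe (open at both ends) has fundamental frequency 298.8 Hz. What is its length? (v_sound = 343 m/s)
L = v/(2f₁) = 0.574 m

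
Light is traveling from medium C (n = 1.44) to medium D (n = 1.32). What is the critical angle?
θc = arcsin(n₂/n₁) = 66.44°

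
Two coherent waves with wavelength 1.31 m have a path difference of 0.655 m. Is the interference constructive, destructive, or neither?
destructive — path difference = 0.5λ, an odd multiple of λ/2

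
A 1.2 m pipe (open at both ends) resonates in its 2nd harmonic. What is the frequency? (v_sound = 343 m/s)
fₙ = nv/(2L) = 285.8 Hz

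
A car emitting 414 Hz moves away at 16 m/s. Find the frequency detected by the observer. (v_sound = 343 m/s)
f_obs = f·v/(v + v_s) = 395.5 Hz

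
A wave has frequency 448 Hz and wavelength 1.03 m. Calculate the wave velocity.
v = fλ = 461.4 m/s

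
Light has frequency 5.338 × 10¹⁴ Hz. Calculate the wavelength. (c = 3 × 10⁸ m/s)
λ = c/f = 562 nm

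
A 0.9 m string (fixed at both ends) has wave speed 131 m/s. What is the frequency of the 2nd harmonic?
fₙ = nv/(2L) = 145.6 Hz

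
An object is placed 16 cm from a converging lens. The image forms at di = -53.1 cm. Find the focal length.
1/f = 1/do + 1/di → f = 22.9 cm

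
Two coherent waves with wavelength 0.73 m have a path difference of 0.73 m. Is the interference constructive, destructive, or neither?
constructive — path difference = 1λ, a whole number of wavelengths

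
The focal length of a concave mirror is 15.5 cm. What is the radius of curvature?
R = 2|f| = 31 cm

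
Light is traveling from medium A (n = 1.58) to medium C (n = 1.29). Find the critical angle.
θc = arcsin(n₂/n₁) = 54.73°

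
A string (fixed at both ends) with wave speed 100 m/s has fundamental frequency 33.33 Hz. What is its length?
L = v/(2f₁) = 1.5 m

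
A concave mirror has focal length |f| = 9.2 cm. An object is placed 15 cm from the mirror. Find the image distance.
f = +9.2 cm (concave); 1/di = 1/f − 1/do → di = 23.79 cm (real image, in front of mirror)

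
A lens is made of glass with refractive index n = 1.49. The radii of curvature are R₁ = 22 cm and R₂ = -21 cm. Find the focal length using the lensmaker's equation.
1/f = (n − 1)(1/R₁ − 1/R₂) → f = 21.93 cm (converging lens)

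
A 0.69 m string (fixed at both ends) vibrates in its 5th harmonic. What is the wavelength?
λₙ = 2L/n = 0.276 m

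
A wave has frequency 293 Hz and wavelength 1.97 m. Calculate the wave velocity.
v = fλ = 577.2 m/s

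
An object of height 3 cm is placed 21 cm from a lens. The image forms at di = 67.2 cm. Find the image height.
hi = (-di/do) × ho = -9.6 cm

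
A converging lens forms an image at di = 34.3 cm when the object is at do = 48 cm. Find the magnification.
M = −di/do = -0.7146 (inverted image)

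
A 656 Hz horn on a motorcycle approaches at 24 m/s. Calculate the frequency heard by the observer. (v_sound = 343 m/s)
f_obs = f·v/(v − v_s) = 705.4 Hz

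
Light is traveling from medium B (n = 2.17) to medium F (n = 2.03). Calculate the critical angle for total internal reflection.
θc = arcsin(n₂/n₁) = 69.31°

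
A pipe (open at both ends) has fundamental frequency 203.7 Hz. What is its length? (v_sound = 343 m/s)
L = v/(2f₁) = 0.8419 m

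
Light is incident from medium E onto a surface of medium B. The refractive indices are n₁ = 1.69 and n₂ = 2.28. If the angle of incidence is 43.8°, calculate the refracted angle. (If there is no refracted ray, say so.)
sin θ₂ = (n₁/n₂)·sin θ₁ = 0.513 → θ₂ = 30.87°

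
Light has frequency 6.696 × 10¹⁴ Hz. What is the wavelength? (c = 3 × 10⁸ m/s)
λ = c/f = 448 nm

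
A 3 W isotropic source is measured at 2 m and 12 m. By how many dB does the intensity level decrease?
Δβ = 20·log₁₀(r₂/r₁) = 15.56 dB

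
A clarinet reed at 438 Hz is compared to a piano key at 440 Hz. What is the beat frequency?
2 Hz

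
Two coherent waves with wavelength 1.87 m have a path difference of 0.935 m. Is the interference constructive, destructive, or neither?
destructive — path difference = 0.5λ, an odd multiple of λ/2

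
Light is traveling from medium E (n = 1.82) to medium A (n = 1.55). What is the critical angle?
θc = arcsin(n₂/n₁) = 58.39°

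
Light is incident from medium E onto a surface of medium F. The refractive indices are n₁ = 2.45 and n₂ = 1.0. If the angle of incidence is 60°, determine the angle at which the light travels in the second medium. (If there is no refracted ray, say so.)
sin θ₂ = (n₁/n₂)·sin θ₁ = 2.122 > 1, so there is no refracted ray — the light undergoes total internal reflection.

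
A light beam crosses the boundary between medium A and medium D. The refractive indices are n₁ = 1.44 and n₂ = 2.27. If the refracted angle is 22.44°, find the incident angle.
sin θ₁ = (n₂/n₁)·sin θ₂ → θ₁ = 36.99°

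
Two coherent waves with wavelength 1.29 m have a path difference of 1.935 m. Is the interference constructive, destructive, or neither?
destructive — path difference = 1.5λ, an odd multiple of λ/2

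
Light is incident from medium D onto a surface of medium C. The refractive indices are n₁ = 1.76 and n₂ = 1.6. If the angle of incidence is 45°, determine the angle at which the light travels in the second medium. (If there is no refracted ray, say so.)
sin θ₂ = (n₁/n₂)·sin θ₁ = 0.7778 → θ₂ = 51.06°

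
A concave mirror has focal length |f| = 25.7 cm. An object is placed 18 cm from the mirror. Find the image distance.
f = +25.7 cm (concave); 1/di = 1/f − 1/do → di = -60.08 cm (virtual image, behind mirror)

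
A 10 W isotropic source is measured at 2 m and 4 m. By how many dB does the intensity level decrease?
Δβ = 20·log₁₀(r₂/r₁) = 6.021 dB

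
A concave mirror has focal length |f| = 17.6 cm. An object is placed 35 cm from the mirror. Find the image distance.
f = +17.6 cm (concave); 1/di = 1/f − 1/do → di = 35.4 cm (real image, in front of mirror)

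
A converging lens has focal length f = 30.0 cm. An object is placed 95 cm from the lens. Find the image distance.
1/di = 1/f − 1/do → di = 43.85 cm (real image)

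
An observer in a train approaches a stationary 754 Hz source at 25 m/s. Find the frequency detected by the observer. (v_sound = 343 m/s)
f_obs = f·(v + v_o)/v = 809 Hz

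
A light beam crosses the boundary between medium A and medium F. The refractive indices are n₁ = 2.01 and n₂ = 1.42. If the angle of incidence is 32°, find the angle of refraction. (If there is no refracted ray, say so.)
sin θ₂ = (n₁/n₂)·sin θ₁ = 0.7501 → θ₂ = 48.6°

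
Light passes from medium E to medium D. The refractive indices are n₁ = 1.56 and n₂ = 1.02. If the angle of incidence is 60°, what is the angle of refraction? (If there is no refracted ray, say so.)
sin θ₂ = (n₁/n₂)·sin θ₁ = 1.325 > 1, so there is no refracted ray — the light undergoes total internal reflection.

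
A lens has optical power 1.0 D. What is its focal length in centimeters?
f = 1/P = 100 cm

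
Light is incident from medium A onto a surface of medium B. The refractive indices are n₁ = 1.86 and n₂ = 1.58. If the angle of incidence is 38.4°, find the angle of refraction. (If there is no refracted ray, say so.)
sin θ₂ = (n₁/n₂)·sin θ₁ = 0.7312 → θ₂ = 46.99°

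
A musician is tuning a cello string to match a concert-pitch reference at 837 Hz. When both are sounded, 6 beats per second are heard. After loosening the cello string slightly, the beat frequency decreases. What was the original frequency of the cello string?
843 Hz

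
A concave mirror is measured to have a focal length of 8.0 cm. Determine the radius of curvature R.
R = 2|f| = 16 cm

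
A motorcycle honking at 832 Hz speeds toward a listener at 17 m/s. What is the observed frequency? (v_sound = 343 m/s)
f_obs = f·v/(v − v_s) = 875.4 Hz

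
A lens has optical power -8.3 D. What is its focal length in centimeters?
f = 1/P = -12.05 cm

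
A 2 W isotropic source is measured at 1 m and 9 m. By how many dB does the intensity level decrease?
Δβ = 20·log₁₀(r₂/r₁) = 19.08 dB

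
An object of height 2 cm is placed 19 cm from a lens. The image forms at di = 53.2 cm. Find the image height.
hi = (-di/do) × ho = -5.6 cm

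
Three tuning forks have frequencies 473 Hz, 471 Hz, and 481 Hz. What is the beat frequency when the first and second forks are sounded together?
2 Hz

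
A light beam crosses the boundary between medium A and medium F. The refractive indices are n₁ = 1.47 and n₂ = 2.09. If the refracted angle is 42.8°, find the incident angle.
sin θ₁ = (n₂/n₁)·sin θ₂ → θ₁ = 75.02°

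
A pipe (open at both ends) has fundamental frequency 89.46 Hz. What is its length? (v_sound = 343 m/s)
L = v/(2f₁) = 1.917 m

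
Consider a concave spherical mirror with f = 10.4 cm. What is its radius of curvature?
R = 2|f| = 20.8 cm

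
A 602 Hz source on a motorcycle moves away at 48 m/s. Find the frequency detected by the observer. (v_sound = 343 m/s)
f_obs = f·v/(v + v_s) = 528.1 Hz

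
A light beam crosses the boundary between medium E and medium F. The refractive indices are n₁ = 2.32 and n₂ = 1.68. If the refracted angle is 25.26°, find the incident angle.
sin θ₁ = (n₂/n₁)·sin θ₂ → θ₁ = 18°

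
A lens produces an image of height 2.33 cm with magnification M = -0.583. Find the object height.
ho = |hi|/|M| = 3.997 cm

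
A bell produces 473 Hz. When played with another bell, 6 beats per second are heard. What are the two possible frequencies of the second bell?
f₂ = 473 ± 6 Hz → 479 Hz or 467 Hz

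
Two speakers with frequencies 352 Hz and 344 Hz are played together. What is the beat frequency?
8 Hz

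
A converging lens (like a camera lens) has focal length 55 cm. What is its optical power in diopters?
P = 1/f = 1.818 D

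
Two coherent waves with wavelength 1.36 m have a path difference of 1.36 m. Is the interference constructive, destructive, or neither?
constructive — path difference = 1λ, a whole number of wavelengths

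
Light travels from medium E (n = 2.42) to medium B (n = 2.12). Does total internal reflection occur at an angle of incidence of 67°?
θc = arcsin(n₂/n₁) = 61.17°; 67° > θc, so yes — total internal reflection.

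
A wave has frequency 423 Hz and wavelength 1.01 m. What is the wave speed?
v = fλ = 427.2 m/s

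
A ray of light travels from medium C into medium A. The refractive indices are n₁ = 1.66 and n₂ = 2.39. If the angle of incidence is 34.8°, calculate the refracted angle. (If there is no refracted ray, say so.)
sin θ₂ = (n₁/n₂)·sin θ₁ = 0.3964 → θ₂ = 23.35°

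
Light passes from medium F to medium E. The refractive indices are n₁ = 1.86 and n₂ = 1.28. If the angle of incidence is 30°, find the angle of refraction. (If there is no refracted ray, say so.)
sin θ₂ = (n₁/n₂)·sin θ₁ = 0.7266 → θ₂ = 46.6°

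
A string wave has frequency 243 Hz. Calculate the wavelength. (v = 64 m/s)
λ = v/f = 0.2634 m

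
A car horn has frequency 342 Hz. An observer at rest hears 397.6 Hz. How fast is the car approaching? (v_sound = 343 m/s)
v_s = v·(1 − f/f_obs) = 47.96 m/s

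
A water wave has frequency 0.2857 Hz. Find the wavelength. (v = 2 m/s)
λ = v/f = 7 m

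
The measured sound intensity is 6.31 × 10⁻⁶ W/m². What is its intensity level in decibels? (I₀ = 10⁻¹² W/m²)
β = 10·log₁₀(I/I₀) = 68 dB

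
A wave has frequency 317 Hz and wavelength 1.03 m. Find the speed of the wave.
v = fλ = 326.5 m/s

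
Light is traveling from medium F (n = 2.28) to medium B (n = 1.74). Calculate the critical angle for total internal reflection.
θc = arcsin(n₂/n₁) = 49.74°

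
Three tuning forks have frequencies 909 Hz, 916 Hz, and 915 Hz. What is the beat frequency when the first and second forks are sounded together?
7 Hz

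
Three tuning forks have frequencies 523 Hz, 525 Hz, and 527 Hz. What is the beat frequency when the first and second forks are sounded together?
2 Hz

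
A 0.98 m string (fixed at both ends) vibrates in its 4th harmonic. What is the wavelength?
λₙ = 2L/n = 0.49 m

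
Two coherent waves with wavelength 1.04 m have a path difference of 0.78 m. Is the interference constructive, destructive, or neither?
neither (partial) — path difference = 0.75λ, neither a whole number of wavelengths nor an odd multiple of λ/2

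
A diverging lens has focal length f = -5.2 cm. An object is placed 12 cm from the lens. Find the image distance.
1/di = 1/f − 1/do → di = -3.628 cm (virtual image)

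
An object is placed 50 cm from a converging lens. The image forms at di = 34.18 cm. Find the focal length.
1/f = 1/do + 1/di → f = 20.3 cm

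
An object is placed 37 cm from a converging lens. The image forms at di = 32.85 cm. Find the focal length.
1/f = 1/do + 1/di → f = 17.4 cm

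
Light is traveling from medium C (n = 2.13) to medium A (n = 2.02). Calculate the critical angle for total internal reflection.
θc = arcsin(n₂/n₁) = 71.51°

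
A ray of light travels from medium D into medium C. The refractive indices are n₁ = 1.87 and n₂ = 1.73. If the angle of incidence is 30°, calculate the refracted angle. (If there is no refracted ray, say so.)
sin θ₂ = (n₁/n₂)·sin θ₁ = 0.5405 → θ₂ = 32.72°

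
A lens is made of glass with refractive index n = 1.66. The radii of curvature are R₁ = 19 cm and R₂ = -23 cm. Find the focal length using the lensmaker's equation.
1/f = (n − 1)(1/R₁ − 1/R₂) → f = 15.76 cm (converging lens)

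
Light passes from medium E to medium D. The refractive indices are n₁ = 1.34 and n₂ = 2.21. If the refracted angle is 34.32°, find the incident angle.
sin θ₁ = (n₂/n₁)·sin θ₂ → θ₁ = 68.42°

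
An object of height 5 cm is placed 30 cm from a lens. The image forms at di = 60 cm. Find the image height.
hi = (-di/do) × ho = -10 cm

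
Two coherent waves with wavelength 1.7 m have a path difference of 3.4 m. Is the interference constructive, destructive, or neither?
constructive — path difference = 2λ, a whole number of wavelengths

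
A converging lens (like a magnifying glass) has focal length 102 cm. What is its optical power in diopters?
P = 1/f = 0.9804 D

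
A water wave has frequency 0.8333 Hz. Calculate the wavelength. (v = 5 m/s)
λ = v/f = 6 m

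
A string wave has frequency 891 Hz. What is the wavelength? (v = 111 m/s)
λ = v/f = 0.1246 m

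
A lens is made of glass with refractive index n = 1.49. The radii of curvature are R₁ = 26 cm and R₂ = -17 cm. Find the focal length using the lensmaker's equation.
1/f = (n − 1)(1/R₁ − 1/R₂) → f = 20.98 cm (converging lens)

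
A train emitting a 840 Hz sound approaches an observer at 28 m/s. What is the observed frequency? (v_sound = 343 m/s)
f_obs = f·v/(v − v_s) = 914.7 Hz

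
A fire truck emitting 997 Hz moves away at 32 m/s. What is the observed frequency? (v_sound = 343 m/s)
f_obs = f·v/(v + v_s) = 911.9 Hz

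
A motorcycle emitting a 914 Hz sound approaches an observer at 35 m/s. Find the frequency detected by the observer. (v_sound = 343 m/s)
f_obs = f·v/(v − v_s) = 1018 Hz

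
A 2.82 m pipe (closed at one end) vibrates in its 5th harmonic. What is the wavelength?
λₙ = 4L/n = 2.256 m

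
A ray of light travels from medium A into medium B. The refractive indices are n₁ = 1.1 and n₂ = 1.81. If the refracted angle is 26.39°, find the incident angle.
sin θ₁ = (n₂/n₁)·sin θ₂ → θ₁ = 47°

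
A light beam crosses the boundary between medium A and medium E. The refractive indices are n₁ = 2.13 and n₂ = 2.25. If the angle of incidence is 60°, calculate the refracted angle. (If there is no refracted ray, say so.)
sin θ₂ = (n₁/n₂)·sin θ₁ = 0.8198 → θ₂ = 55.07°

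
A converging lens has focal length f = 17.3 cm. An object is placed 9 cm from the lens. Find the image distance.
1/di = 1/f − 1/do → di = -18.76 cm (virtual image)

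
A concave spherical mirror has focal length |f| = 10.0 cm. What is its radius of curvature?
R = 2|f| = 20 cm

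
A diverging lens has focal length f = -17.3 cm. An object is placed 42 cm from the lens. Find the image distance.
1/di = 1/f − 1/do → di = -12.25 cm (virtual image)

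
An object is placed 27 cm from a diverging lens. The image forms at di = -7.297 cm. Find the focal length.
1/f = 1/do + 1/di → f = -9.999 cm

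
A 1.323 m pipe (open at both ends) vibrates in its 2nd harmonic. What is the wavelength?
λₙ = 2L/n = 1.323 m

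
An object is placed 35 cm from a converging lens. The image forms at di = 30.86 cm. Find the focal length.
1/f = 1/do + 1/di → f = 16.4 cm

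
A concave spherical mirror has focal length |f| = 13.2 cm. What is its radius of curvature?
R = 2|f| = 26.4 cm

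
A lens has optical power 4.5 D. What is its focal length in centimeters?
f = 1/P = 22.22 cm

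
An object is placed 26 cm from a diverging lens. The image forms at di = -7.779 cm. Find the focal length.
1/f = 1/do + 1/di → f = -11.1 cm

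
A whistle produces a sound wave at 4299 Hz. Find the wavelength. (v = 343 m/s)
λ = v/f = 0.07979 m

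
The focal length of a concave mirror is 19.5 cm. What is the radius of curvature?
R = 2|f| = 39 cm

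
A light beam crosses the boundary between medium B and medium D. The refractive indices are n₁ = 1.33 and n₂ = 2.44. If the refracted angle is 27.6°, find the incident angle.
sin θ₁ = (n₂/n₁)·sin θ₂ → θ₁ = 58.21°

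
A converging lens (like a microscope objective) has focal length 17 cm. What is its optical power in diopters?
P = 1/f = 5.882 D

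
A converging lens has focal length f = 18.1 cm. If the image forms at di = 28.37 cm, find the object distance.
1/do = 1/f − 1/di → do = 50 cm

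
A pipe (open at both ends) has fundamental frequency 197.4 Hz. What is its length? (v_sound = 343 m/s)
L = v/(2f₁) = 0.8688 m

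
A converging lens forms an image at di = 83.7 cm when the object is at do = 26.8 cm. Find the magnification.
M = −di/do = -3.123 (inverted image)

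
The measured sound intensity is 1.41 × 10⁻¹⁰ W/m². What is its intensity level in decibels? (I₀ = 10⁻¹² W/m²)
β = 10·log₁₀(I/I₀) = 21.49 dB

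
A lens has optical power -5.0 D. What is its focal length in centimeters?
f = 1/P = -20 cm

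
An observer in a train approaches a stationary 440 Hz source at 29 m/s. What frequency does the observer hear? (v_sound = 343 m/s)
f_obs = f·(v + v_o)/v = 477.2 Hz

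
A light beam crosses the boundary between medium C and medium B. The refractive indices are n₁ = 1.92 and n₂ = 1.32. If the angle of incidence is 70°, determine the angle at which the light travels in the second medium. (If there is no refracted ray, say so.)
sin θ₂ = (n₁/n₂)·sin θ₁ = 1.367 > 1, so there is no refracted ray — the light undergoes total internal reflection.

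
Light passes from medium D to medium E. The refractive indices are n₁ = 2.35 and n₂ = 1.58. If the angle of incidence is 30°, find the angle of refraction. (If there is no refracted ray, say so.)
sin θ₂ = (n₁/n₂)·sin θ₁ = 0.7437 → θ₂ = 48.05°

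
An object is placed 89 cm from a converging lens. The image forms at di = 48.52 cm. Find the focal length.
1/f = 1/do + 1/di → f = 31.4 cm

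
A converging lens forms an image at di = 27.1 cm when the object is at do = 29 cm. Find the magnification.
M = −di/do = -0.9345 (inverted image)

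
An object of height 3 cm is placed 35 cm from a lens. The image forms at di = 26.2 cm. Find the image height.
hi = (-di/do) × ho = -2.246 cm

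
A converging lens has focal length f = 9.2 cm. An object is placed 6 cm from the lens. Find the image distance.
1/di = 1/f − 1/do → di = -17.25 cm (virtual image)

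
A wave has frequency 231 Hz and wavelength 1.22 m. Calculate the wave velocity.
v = fλ = 281.8 m/s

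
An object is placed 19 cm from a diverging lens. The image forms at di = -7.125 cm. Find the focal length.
1/f = 1/do + 1/di → f = -11.4 cm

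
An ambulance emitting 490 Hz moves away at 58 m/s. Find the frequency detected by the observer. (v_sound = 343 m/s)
f_obs = f·v/(v + v_s) = 419.1 Hz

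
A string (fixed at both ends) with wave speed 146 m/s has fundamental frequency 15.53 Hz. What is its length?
L = v/(2f₁) = 4.701 m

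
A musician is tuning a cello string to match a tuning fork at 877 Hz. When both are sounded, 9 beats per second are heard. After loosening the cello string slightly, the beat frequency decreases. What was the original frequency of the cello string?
886 Hz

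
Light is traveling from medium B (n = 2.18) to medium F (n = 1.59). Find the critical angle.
θc = arcsin(n₂/n₁) = 46.83°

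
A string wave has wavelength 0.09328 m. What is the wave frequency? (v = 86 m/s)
f = v/λ = 922 Hz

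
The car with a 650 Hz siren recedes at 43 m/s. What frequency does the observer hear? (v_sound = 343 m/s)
f_obs = f·v/(v + v_s) = 577.6 Hz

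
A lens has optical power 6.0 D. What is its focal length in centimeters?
f = 1/P = 16.67 cm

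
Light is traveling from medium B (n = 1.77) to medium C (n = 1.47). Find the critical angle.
θc = arcsin(n₂/n₁) = 56.15°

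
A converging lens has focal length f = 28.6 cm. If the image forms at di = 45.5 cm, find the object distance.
1/do = 1/f − 1/di → do = 77 cm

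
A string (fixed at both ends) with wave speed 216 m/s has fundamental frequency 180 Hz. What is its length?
L = v/(2f₁) = 0.6 m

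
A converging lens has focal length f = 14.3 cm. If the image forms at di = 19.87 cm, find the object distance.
1/do = 1/f − 1/di → do = 51.01 cm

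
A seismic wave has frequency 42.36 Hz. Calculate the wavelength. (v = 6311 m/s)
λ = v/f = 149 m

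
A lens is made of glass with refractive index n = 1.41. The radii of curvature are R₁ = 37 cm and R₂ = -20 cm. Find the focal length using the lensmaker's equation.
1/f = (n − 1)(1/R₁ − 1/R₂) → f = 31.66 cm (converging lens)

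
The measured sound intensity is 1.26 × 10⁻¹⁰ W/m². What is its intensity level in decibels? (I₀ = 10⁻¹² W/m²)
β = 10·log₁₀(I/I₀) = 21 dB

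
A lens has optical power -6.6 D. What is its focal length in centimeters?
f = 1/P = -15.15 cm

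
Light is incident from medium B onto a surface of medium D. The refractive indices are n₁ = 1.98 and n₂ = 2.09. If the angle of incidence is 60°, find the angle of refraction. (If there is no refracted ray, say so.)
sin θ₂ = (n₁/n₂)·sin θ₁ = 0.8204 → θ₂ = 55.13°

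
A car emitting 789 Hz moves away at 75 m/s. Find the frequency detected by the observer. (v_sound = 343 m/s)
f_obs = f·v/(v + v_s) = 647.4 Hz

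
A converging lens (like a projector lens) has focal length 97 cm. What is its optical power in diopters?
P = 1/f = 1.031 D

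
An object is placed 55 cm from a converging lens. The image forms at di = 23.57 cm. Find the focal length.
1/f = 1/do + 1/di → f = 16.5 cm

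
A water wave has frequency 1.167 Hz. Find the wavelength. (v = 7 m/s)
λ = v/f = 5.998 m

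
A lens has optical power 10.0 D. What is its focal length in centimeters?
f = 1/P = 10 cm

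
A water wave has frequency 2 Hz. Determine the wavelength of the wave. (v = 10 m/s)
λ = v/f = 5 m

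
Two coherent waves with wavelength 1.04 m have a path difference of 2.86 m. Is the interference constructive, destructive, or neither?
neither (partial) — path difference = 2.75λ, neither a whole number of wavelengths nor an odd multiple of λ/2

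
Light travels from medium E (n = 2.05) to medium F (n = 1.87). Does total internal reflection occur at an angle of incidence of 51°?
θc = arcsin(n₂/n₁) = 65.81°; 51° < θc, so no — the ray refracts.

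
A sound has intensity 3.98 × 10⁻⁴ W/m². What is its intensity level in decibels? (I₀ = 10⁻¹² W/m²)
β = 10·log₁₀(I/I₀) = 86 dB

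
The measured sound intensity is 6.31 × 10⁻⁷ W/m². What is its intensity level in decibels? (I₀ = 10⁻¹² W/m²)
β = 10·log₁₀(I/I₀) = 58 dB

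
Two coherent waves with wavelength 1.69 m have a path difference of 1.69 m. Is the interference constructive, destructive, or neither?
constructive — path difference = 1λ, a whole number of wavelengths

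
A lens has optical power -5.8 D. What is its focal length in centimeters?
f = 1/P = -17.24 cm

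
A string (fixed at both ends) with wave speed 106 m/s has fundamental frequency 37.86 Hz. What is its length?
L = v/(2f₁) = 1.4 m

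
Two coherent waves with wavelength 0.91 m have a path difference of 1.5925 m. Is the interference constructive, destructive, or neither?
neither (partial) — path difference = 1.75λ, neither a whole number of wavelengths nor an odd multiple of λ/2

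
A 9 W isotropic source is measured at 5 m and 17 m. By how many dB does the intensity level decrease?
Δβ = 20·log₁₀(r₂/r₁) = 10.63 dB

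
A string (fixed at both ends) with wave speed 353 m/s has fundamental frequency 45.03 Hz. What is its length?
L = v/(2f₁) = 3.92 m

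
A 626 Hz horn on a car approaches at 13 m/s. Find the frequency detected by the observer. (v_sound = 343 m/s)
f_obs = f·v/(v − v_s) = 650.7 Hz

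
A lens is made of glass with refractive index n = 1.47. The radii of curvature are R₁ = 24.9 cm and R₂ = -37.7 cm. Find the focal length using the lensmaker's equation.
1/f = (n − 1)(1/R₁ − 1/R₂) → f = 31.91 cm (converging lens)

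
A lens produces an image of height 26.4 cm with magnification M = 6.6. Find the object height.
ho = |hi|/|M| = 4 cm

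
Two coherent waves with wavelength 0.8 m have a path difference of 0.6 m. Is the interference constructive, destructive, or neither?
neither (partial) — path difference = 0.75λ, neither a whole number of wavelengths nor an odd multiple of λ/2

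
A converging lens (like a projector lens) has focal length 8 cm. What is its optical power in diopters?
P = 1/f = 12.5 D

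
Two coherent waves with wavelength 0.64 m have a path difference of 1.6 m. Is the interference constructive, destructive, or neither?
destructive — path difference = 2.5λ, an odd multiple of λ/2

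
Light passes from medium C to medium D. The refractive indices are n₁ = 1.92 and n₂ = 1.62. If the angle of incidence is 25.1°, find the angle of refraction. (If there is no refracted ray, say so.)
sin θ₂ = (n₁/n₂)·sin θ₁ = 0.5028 → θ₂ = 30.18°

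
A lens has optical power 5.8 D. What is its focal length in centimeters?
f = 1/P = 17.24 cm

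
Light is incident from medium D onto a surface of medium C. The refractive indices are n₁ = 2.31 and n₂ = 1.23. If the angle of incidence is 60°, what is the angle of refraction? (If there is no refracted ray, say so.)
sin θ₂ = (n₁/n₂)·sin θ₁ = 1.626 > 1, so there is no refracted ray — the light undergoes total internal reflection.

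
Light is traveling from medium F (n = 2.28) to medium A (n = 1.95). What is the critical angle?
θc = arcsin(n₂/n₁) = 58.79°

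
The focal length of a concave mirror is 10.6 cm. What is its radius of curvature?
R = 2|f| = 21.2 cm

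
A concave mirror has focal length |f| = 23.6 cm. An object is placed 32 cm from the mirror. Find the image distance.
f = +23.6 cm (concave); 1/di = 1/f − 1/do → di = 89.9 cm (real image, in front of mirror)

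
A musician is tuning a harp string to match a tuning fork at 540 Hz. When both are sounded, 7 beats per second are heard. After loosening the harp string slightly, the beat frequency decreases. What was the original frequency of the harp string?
547 Hz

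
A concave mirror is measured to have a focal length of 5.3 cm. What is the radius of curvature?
R = 2|f| = 10.6 cm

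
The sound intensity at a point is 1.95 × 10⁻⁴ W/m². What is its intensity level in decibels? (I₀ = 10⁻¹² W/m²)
β = 10·log₁₀(I/I₀) = 82.9 dB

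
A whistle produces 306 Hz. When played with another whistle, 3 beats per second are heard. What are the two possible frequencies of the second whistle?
f₂ = 306 ± 3 Hz → 309 Hz or 303 Hz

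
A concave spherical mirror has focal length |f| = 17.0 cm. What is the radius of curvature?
R = 2|f| = 34 cm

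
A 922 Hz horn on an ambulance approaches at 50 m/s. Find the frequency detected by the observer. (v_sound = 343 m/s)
f_obs = f·v/(v − v_s) = 1079 Hz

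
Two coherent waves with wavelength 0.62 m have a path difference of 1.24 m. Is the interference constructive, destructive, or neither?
constructive — path difference = 2λ, a whole number of wavelengths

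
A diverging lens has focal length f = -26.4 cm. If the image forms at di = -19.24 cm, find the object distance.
1/do = 1/f − 1/di → do = 70.94 cm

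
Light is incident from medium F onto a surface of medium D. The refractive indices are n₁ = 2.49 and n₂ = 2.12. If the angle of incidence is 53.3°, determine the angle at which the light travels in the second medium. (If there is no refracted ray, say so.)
sin θ₂ = (n₁/n₂)·sin θ₁ = 0.9417 → θ₂ = 70.34°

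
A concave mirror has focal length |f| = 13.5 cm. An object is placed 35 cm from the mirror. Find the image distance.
f = +13.5 cm (concave); 1/di = 1/f − 1/do → di = 21.98 cm (real image, in front of mirror)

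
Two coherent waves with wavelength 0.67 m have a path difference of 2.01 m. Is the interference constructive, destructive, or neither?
constructive — path difference = 3λ, a whole number of wavelengths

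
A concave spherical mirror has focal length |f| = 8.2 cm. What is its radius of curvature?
R = 2|f| = 16.4 cm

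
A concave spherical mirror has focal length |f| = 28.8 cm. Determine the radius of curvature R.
R = 2|f| = 57.6 cm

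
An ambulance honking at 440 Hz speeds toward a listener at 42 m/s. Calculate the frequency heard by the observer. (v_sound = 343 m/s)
f_obs = f·v/(v − v_s) = 501.4 Hz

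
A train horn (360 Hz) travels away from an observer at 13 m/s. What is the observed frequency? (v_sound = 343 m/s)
f_obs = f·v/(v + v_s) = 346.9 Hz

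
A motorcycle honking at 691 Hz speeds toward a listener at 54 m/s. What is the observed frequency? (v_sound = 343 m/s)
f_obs = f·v/(v − v_s) = 820.1 Hz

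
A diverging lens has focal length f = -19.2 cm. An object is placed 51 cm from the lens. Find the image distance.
1/di = 1/f − 1/do → di = -13.95 cm (virtual image)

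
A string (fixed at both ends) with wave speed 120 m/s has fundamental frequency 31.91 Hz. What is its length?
L = v/(2f₁) = 1.88 m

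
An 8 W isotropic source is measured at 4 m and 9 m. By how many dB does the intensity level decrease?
Δβ = 20·log₁₀(r₂/r₁) = 7.044 dB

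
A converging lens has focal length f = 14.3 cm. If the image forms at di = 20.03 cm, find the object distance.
1/do = 1/f − 1/di → do = 49.99 cm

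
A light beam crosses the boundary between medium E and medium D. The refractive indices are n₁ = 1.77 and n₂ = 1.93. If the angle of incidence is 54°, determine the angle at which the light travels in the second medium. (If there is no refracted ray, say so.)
sin θ₂ = (n₁/n₂)·sin θ₁ = 0.7419 → θ₂ = 47.9°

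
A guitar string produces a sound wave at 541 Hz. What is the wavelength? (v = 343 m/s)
λ = v/f = 0.634 m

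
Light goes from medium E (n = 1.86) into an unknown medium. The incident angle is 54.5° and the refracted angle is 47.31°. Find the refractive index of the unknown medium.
n₂ = n₁·sin θ₁ / sin θ₂ = 2.06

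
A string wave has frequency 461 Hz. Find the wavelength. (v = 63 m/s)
λ = v/f = 0.1367 m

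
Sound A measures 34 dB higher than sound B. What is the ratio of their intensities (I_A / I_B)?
I_A/I_B = 10^(Δβ/10) = 2512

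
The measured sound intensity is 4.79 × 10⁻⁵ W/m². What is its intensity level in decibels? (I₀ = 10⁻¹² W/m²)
β = 10·log₁₀(I/I₀) = 76.8 dB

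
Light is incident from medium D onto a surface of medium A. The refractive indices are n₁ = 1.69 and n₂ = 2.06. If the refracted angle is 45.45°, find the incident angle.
sin θ₁ = (n₂/n₁)·sin θ₂ → θ₁ = 60.3°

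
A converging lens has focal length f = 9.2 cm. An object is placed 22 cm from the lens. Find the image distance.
1/di = 1/f − 1/do → di = 15.81 cm (real image)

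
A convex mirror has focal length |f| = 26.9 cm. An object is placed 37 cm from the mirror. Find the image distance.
f = −26.9 cm (convex); 1/di = 1/f − 1/do → di = -15.58 cm (virtual image, behind mirror)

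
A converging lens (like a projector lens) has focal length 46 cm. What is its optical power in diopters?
P = 1/f = 2.174 D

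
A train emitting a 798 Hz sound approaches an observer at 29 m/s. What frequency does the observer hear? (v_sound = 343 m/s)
f_obs = f·v/(v − v_s) = 871.7 Hz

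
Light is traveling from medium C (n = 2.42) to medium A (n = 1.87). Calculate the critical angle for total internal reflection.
θc = arcsin(n₂/n₁) = 50.6°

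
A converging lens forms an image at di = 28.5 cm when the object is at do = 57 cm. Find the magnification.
M = −di/do = -0.5 (inverted image)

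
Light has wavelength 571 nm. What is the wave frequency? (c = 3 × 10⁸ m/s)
f = c/λ = 5.254 × 10¹⁴ Hz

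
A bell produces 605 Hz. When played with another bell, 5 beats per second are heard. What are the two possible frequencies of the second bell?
f₂ = 605 ± 5 Hz → 610 Hz or 600 Hz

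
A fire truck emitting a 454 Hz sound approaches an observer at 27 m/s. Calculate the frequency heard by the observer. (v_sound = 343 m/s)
f_obs = f·v/(v − v_s) = 492.8 Hz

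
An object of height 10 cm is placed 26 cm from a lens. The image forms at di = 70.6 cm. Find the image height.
hi = (-di/do) × ho = -27.15 cm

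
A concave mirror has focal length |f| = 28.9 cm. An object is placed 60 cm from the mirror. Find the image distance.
f = +28.9 cm (concave); 1/di = 1/f − 1/do → di = 55.76 cm (real image, in front of mirror)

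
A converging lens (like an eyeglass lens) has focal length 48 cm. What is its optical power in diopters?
P = 1/f = 2.083 D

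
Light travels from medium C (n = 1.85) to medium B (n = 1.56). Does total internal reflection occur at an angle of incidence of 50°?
θc = arcsin(n₂/n₁) = 57.48°; 50° < θc, so no — the ray refracts.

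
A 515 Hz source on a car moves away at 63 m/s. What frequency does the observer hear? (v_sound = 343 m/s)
f_obs = f·v/(v + v_s) = 435.1 Hz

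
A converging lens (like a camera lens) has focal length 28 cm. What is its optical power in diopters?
P = 1/f = 3.571 D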